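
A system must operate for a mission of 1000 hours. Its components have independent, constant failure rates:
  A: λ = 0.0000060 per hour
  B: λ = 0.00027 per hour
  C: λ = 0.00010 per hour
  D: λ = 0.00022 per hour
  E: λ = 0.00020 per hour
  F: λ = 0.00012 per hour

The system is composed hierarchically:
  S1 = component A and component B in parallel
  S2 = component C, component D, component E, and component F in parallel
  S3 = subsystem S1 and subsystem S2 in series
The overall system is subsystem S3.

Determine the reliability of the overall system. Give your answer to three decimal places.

R(A) = exp(−0.0000060 × 1000) = 0.99402
R(B) = exp(−0.00027 × 1000) = 0.76338
R(C) = exp(−0.00010 × 1000) = 0.90484
R(D) = exp(−0.00022 × 1000) = 0.80252
R(E) = exp(−0.00020 × 1000) = 0.81873
R(F) = exp(−0.00012 × 1000) = 0.88692
Parallel (A and B): 1 − (1 − 0.99402)(1 − 0.76338) = 0.99859
Parallel (C, D, E, and F): 1 − (1 − 0.90484)(1 − 0.80252)(1 − 0.81873)(1 − 0.88692) = 0.99961
Series ([0.99859] and [0.99961]): 0.99859 × 0.99961 = 0.998

0.998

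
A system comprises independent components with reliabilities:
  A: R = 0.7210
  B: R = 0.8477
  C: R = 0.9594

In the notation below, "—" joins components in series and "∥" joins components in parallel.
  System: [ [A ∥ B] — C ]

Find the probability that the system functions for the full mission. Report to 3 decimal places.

0.919

Parallel (A and B): 1 − (1 − 0.72100)(1 − 0.84770) = 0.95751
Series ([0.95751] and C): 0.95751 × 0.95940 = 0.919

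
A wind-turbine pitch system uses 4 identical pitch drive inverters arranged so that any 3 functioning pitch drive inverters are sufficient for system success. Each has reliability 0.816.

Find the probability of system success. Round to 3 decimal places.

0.843

R = Σ_{i=3}^{4} C(4,i) p^i (1−p)^{4−i} with p = 0.816
C(4,3)·0.816^3·0.184^1 = 0.39990
C(4,4)·0.816^4·0.184^0 = 0.44336
Sum = 0.843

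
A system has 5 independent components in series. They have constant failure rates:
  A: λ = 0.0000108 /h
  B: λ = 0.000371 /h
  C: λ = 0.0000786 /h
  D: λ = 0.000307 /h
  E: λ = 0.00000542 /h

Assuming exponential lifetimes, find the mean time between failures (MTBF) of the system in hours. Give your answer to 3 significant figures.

1290

Series of exponential components: λ_sys = Σ λ_i
λ_sys = 0.0000108 + 0.000371 + 0.0000786 + 0.000307 + 0.00000542 = 7.7282e-04 /h
MTBF = 1 / λ_sys = 1290 h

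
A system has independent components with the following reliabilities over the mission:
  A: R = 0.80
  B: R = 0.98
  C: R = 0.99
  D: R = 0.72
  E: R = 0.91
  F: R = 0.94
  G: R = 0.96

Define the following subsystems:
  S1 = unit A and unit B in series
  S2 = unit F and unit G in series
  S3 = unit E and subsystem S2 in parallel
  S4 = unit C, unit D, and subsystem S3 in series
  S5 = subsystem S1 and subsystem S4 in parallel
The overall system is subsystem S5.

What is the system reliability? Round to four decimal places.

0.9366

Series (A and B): 0.800000 × 0.980000 = 0.784000
Series (F and G): 0.940000 × 0.960000 = 0.902400
Parallel (E and [0.902400]): 1 − (1 − 0.910000)(1 − 0.902400) = 0.991216
Series (C, D, and [0.991216]): 0.990000 × 0.720000 × 0.991216 = 0.706539
Parallel ([0.784000] and [0.706539]): 1 − (1 − 0.784000)(1 − 0.706539) = 0.9366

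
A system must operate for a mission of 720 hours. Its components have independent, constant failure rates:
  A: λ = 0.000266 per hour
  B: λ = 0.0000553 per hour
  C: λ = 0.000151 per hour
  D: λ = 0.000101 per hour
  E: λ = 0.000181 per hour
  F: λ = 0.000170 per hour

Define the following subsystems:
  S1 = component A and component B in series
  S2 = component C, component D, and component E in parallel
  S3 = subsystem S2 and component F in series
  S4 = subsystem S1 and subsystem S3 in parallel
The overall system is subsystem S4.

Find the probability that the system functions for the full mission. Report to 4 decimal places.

R(A) = exp(−0.000266 × 720) = 0.825703
R(B) = exp(−0.0000553 × 720) = 0.960966
R(C) = exp(−0.000151 × 720) = 0.896982
R(D) = exp(−0.000101 × 720) = 0.929861
R(E) = exp(−0.000181 × 720) = 0.877814
R(F) = exp(−0.000170 × 720) = 0.884794
Series (A and B): 0.825703 × 0.960966 = 0.793473
Parallel (C, D, and E): 1 − (1 − 0.896982)(1 − 0.929861)(1 − 0.877814) = 0.999117
Series ([0.999117] and F): 0.999117 × 0.884794 = 0.884013
Parallel ([0.793473] and [0.884013]): 1 − (1 − 0.793473)(1 − 0.884013) = 0.9760

0.9760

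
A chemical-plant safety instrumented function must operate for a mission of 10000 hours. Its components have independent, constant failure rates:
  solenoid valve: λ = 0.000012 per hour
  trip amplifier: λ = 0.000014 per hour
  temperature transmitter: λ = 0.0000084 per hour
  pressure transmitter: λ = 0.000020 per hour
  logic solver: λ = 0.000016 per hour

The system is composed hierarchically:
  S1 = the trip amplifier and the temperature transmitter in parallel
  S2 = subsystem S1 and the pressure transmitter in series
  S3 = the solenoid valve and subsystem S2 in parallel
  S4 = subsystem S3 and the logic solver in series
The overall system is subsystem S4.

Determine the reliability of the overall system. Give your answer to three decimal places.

R(solenoid valve) = exp(−0.000012 × 10000) = 0.88692
R(trip amplifier) = exp(−0.000014 × 10000) = 0.86936
R(temperature transmitter) = exp(−0.0000084 × 10000) = 0.91943
R(pressure transmitter) = exp(−0.000020 × 10000) = 0.81873
R(logic solver) = exp(−0.000016 × 10000) = 0.85214
Parallel (trip amplifier and temperature transmitter): 1 − (1 − 0.86936)(1 − 0.91943) = 0.98947
Series ([0.98947] and pressure transmitter): 0.98947 × 0.81873 = 0.81011
Parallel (solenoid valve and [0.81011]): 1 − (1 − 0.88692)(1 − 0.81011) = 0.97853
Series ([0.97853] and logic solver): 0.97853 × 0.85214 = 0.834

0.834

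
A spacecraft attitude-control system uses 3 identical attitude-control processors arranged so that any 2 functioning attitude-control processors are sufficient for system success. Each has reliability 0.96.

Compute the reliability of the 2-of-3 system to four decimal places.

0.9953

R = Σ_{i=2}^{3} C(3,i) p^i (1−p)^{3−i} with p = 0.96
C(3,2)·0.96^2·0.04^1 = 0.110592
C(3,3)·0.96^3·0.04^0 = 0.884736
Sum = 0.9953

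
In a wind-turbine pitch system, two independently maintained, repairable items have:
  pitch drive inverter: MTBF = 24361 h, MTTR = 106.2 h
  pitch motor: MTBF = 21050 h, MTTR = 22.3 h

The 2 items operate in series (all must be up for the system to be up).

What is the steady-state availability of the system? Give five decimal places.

0.99461

A(pitch drive inverter) = MTBF/(MTBF+MTTR) = 24361/(24361+106.2) = 0.995659
A(pitch motor) = MTBF/(MTBF+MTTR) = 21050/(21050+22.3) = 0.998942
Series availability: 0.995659 × 0.998942 = 0.99461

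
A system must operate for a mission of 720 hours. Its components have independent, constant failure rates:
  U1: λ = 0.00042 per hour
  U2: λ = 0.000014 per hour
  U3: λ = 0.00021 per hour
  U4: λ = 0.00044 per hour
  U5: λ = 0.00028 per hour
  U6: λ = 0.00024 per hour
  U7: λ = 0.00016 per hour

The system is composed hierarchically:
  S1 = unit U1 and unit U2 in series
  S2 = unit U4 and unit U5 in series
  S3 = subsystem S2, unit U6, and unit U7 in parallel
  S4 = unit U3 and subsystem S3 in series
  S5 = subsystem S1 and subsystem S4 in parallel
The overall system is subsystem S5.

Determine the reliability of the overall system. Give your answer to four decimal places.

R(U1) = exp(−0.00042 × 720) = 0.739042
R(U2) = exp(−0.000014 × 720) = 0.989971
R(U3) = exp(−0.00021 × 720) = 0.859676
R(U4) = exp(−0.00044 × 720) = 0.728476
R(U5) = exp(−0.00028 × 720) = 0.817422
R(U6) = exp(−0.00024 × 720) = 0.841306
R(U7) = exp(−0.00016 × 720) = 0.891188
Series (U1 and U2): 0.739042 × 0.989971 = 0.731630
Series (U4 and U5): 0.728476 × 0.817422 = 0.595472
Parallel ([0.595472], U6, and U7): 1 − (1 − 0.595472)(1 − 0.841306)(1 − 0.891188) = 0.993015
Series (U3 and [0.993015]): 0.859676 × 0.993015 = 0.853671
Parallel ([0.731630] and [0.853671]): 1 − (1 − 0.731630)(1 − 0.853671) = 0.9607

0.9607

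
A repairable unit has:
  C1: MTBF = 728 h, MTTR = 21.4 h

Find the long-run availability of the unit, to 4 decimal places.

0.9714

A(C1) = MTBF/(MTBF+MTTR) = 728/(728+21.4) = 0.9714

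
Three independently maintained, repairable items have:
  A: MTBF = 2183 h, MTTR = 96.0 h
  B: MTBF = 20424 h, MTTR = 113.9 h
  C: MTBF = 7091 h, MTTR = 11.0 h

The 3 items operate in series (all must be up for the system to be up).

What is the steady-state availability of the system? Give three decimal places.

A(A) = MTBF/(MTBF+MTTR) = 2183/(2183+96.0) = 0.957876
A(B) = MTBF/(MTBF+MTTR) = 20424/(20424+113.9) = 0.994454
A(C) = MTBF/(MTBF+MTTR) = 7091/(7091+11.0) = 0.998451
Series availability: 0.957876 × 0.994454 × 0.998451 = 0.951

0.951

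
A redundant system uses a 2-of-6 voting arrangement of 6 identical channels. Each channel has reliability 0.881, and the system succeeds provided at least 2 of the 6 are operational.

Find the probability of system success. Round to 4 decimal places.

0.9999

R = Σ_{i=2}^{6} C(6,i) p^i (1−p)^{6−i} with p = 0.881
C(6,2)·0.881^2·0.119^4 = 0.002335
C(6,3)·0.881^3·0.119^3 = 0.023046
C(6,4)·0.881^4·0.119^2 = 0.127964
C(6,5)·0.881^5·0.119^1 = 0.378946
C(6,6)·0.881^6·0.119^0 = 0.467579
Sum = 0.9999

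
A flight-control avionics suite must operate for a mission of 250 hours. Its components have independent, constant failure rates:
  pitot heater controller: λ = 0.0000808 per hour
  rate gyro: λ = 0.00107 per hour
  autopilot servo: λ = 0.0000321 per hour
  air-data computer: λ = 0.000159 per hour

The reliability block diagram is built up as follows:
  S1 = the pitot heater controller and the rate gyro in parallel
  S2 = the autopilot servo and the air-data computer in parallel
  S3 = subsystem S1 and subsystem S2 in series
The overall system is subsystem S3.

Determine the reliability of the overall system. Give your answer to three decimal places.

0.995

R(pitot heater controller) = exp(−0.0000808 × 250) = 0.98000
R(rate gyro) = exp(−0.00107 × 250) = 0.76529
R(autopilot servo) = exp(−0.0000321 × 250) = 0.99201
R(air-data computer) = exp(−0.000159 × 250) = 0.96103
Parallel (pitot heater controller and rate gyro): 1 − (1 − 0.98000)(1 − 0.76529) = 0.99531
Parallel (autopilot servo and air-data computer): 1 − (1 − 0.99201)(1 − 0.96103) = 0.99969
Series ([0.99531] and [0.99969]): 0.99531 × 0.99969 = 0.995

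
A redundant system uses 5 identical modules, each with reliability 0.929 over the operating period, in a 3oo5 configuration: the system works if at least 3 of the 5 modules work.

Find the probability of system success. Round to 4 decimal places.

0.9968

R = Σ_{i=3}^{5} C(5,i) p^i (1−p)^{5−i} with p = 0.929
C(5,3)·0.929^3·0.071^2 = 0.040417
C(5,4)·0.929^4·0.071^1 = 0.264418
C(5,5)·0.929^5·0.071^0 = 0.691956
Sum = 0.9968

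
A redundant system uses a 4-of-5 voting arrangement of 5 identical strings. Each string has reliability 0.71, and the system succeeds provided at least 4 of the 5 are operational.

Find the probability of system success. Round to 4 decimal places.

0.5489

R = Σ_{i=4}^{5} C(5,i) p^i (1−p)^{5−i} with p = 0.71
C(5,4)·0.71^4·0.29^1 = 0.368469
C(5,5)·0.71^5·0.29^0 = 0.180423
Sum = 0.5489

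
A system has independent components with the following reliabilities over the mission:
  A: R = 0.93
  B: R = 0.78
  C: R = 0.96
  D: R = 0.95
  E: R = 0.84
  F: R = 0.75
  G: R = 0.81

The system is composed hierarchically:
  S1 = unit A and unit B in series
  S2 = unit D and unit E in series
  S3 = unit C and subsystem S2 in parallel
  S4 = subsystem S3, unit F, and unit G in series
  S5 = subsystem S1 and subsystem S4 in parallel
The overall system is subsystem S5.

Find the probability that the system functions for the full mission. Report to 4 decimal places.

0.8909

Series (A and B): 0.930000 × 0.780000 = 0.725400
Series (D and E): 0.950000 × 0.840000 = 0.798000
Parallel (C and [0.798000]): 1 − (1 − 0.960000)(1 − 0.798000) = 0.991920
Series ([0.991920], F, and G): 0.991920 × 0.750000 × 0.810000 = 0.602591
Parallel ([0.725400] and [0.602591]): 1 − (1 − 0.725400)(1 − 0.602591) = 0.8909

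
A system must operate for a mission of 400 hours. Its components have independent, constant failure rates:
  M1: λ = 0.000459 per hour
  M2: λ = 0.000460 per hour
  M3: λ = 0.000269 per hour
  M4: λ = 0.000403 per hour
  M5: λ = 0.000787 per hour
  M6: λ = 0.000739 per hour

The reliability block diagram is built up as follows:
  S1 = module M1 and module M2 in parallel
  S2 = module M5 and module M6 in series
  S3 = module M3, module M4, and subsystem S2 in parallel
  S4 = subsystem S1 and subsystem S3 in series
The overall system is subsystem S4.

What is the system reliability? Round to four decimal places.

0.9651

R(M1) = exp(−0.000459 × 400) = 0.832269
R(M2) = exp(−0.000460 × 400) = 0.831936
R(M3) = exp(−0.000269 × 400) = 0.897987
R(M4) = exp(−0.000403 × 400) = 0.851122
R(M5) = exp(−0.000787 × 400) = 0.729935
R(M6) = exp(−0.000739 × 400) = 0.744085
Parallel (M1 and M2): 1 − (1 − 0.832269)(1 − 0.831936) = 0.971810
Series (M5 and M6): 0.729935 × 0.744085 = 0.543134
Parallel (M3, M4, and [0.543134]): 1 − (1 − 0.897987)(1 − 0.851122)(1 − 0.543134) = 0.993061
Series ([0.971810] and [0.993061]): 0.971810 × 0.993061 = 0.9651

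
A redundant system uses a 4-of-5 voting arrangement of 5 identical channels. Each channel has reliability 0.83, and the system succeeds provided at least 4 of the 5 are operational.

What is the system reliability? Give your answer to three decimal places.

R = Σ_{i=4}^{5} C(5,i) p^i (1−p)^{5−i} with p = 0.83
C(5,4)·0.83^4·0.17^1 = 0.40340
C(5,5)·0.83^5·0.17^0 = 0.39390
Sum = 0.797

0.797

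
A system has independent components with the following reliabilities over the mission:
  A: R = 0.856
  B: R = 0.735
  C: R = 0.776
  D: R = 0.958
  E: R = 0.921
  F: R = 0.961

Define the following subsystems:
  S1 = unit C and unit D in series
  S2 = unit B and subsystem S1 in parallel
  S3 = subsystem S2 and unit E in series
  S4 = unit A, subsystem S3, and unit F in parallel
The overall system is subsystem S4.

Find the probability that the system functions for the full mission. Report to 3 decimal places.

Series (C and D): 0.77600 × 0.95800 = 0.74341
Parallel (B and [0.74341]): 1 − (1 − 0.73500)(1 − 0.74341) = 0.93200
Series ([0.93200] and E): 0.93200 × 0.92100 = 0.85837
Parallel (A, [0.85837], and F): 1 − (1 − 0.85600)(1 − 0.85837)(1 − 0.96100) = 0.999

0.999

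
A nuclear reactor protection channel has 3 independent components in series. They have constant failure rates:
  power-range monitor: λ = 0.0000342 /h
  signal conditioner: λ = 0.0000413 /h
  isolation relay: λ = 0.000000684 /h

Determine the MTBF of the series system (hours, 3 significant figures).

Series of exponential components: λ_sys = Σ λ_i
λ_sys = 0.0000342 + 0.0000413 + 0.000000684 = 7.6184e-05 /h
MTBF = 1 / λ_sys = 13100 h

13100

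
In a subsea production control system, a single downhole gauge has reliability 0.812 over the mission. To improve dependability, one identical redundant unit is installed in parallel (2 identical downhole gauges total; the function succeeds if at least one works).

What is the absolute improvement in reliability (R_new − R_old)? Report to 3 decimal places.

0.153

R_before = 0.812
R_after = 1 − (1 − 0.812)^2 = 0.965
ΔR = 0.965 − 0.812 = 0.153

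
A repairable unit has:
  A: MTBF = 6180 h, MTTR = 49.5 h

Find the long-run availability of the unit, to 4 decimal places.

A(A) = MTBF/(MTBF+MTTR) = 6180/(6180+49.5) = 0.9921

0.9921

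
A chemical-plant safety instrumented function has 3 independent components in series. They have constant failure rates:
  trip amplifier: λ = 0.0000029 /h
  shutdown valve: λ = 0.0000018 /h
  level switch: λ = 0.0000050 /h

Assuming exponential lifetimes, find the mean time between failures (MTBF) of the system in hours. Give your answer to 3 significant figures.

103000

Series of exponential components: λ_sys = Σ λ_i
λ_sys = 0.0000029 + 0.0000018 + 0.0000050 = 9.7000e-06 /h
MTBF = 1 / λ_sys = 103000 h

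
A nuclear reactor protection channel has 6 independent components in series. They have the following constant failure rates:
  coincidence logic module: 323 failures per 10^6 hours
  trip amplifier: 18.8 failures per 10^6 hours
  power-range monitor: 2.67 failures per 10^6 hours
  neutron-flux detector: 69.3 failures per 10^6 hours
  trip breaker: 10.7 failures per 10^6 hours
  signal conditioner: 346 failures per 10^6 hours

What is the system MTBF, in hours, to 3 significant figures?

1300

Series of exponential components: λ_sys = Σ λ_i
λ_sys = 0.000323 + 0.0000188 + 0.00000267 + 0.0000693 + 0.0000107 + 0.000346 = 7.7047e-04 /h
MTBF = 1 / λ_sys = 1300 h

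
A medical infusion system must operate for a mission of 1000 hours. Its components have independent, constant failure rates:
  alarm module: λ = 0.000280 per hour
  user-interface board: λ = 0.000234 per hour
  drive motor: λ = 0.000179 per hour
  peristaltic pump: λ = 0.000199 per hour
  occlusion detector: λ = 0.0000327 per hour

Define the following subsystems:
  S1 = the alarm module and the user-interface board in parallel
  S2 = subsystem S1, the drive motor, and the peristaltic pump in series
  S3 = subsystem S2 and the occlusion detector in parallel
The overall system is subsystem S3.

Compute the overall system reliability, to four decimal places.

0.9888

R(alarm module) = exp(−0.000280 × 1000) = 0.755784
R(user-interface board) = exp(−0.000234 × 1000) = 0.791362
R(drive motor) = exp(−0.000179 × 1000) = 0.836106
R(peristaltic pump) = exp(−0.000199 × 1000) = 0.819550
R(occlusion detector) = exp(−0.0000327 × 1000) = 0.967829
Parallel (alarm module and user-interface board): 1 − (1 − 0.755784)(1 − 0.791362) = 0.949047
Series ([0.949047], drive motor, and peristaltic pump): 0.949047 × 0.836106 × 0.819550 = 0.650316
Parallel ([0.650316] and occlusion detector): 1 − (1 − 0.650316)(1 − 0.967829) = 0.9888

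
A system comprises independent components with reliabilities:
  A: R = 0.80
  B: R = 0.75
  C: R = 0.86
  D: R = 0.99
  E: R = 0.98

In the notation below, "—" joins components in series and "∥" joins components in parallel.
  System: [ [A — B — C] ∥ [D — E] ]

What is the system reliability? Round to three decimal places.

0.986

Series (A, B, and C): 0.80000 × 0.75000 × 0.86000 = 0.51600
Series (D and E): 0.99000 × 0.98000 = 0.97020
Parallel ([0.51600] and [0.97020]): 1 − (1 − 0.51600)(1 − 0.97020) = 0.986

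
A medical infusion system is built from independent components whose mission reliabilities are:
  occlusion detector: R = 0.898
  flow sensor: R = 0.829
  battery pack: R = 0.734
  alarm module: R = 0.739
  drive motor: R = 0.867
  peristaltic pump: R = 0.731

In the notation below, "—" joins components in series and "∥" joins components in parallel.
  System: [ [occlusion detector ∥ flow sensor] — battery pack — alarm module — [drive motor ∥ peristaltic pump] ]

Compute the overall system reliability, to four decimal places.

0.5139

Parallel (occlusion detector and flow sensor): 1 − (1 − 0.898000)(1 − 0.829000) = 0.982558
Parallel (drive motor and peristaltic pump): 1 − (1 − 0.867000)(1 − 0.731000) = 0.964223
Series ([0.982558], battery pack, alarm module, and [0.964223]): 0.982558 × 0.734000 × 0.739000 × 0.964223 = 0.5139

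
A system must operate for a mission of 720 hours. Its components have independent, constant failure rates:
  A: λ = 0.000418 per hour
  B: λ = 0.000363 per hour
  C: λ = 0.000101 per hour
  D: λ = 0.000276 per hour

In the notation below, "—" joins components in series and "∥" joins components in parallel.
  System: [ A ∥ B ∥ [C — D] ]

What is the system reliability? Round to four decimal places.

R(A) = exp(−0.000418 × 720) = 0.740107
R(B) = exp(−0.000363 × 720) = 0.770004
R(C) = exp(−0.000101 × 720) = 0.929861
R(D) = exp(−0.000276 × 720) = 0.819779
Series (C and D): 0.929861 × 0.819779 = 0.762281
Parallel (A, B, and [0.762281]): 1 − (1 − 0.740107)(1 − 0.770004)(1 − 0.762281) = 0.9858

0.9858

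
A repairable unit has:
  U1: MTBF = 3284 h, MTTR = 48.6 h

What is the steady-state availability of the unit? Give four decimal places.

A(U1) = MTBF/(MTBF+MTTR) = 3284/(3284+48.6) = 0.9854

0.9854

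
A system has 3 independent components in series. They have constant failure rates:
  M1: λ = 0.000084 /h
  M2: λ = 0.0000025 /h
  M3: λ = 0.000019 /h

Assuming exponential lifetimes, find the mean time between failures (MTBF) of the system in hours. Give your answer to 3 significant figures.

Series of exponential components: λ_sys = Σ λ_i
λ_sys = 0.000084 + 0.0000025 + 0.000019 = 1.0550e-04 /h
MTBF = 1 / λ_sys = 9480 h

9480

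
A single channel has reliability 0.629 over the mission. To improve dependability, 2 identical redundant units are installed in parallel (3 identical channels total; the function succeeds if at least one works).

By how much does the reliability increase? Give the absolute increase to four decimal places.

R_before = 0.629
R_after = 1 − (1 − 0.629)^3 = 0.9489
ΔR = 0.9489 − 0.629 = 0.3199

0.3199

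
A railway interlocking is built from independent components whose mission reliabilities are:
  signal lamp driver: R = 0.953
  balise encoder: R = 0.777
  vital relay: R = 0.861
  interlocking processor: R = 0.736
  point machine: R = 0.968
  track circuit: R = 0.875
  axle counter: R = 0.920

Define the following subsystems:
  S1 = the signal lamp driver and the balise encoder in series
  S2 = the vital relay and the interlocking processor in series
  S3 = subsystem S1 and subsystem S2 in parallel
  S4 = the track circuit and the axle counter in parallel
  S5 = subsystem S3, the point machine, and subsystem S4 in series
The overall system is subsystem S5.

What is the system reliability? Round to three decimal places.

0.867

Series (signal lamp driver and balise encoder): 0.95300 × 0.77700 = 0.74048
Series (vital relay and interlocking processor): 0.86100 × 0.73600 = 0.63370
Parallel ([0.74048] and [0.63370]): 1 − (1 − 0.74048)(1 − 0.63370) = 0.90494
Parallel (track circuit and axle counter): 1 − (1 − 0.87500)(1 − 0.92000) = 0.99000
Series ([0.90494], point machine, and [0.99000]): 0.90494 × 0.96800 × 0.99000 = 0.867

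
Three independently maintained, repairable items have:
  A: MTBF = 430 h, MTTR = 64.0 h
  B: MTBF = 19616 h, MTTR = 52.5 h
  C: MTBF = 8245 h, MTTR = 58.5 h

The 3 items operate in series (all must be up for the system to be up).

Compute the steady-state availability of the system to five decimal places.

A(A) = MTBF/(MTBF+MTTR) = 430/(430+64.0) = 0.870445
A(B) = MTBF/(MTBF+MTTR) = 19616/(19616+52.5) = 0.997331
A(C) = MTBF/(MTBF+MTTR) = 8245/(8245+58.5) = 0.992955
Series availability: 0.870445 × 0.997331 × 0.992955 = 0.86201

0.86201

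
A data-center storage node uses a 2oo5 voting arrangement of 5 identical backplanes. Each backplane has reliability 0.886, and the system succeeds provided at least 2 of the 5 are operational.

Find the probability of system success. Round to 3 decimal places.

0.999

R = Σ_{i=2}^{5} C(5,i) p^i (1−p)^{5−i} with p = 0.886
C(5,2)·0.886^2·0.114^3 = 0.01163
C(5,3)·0.886^3·0.114^2 = 0.09039
C(5,4)·0.886^4·0.114^1 = 0.35124
C(5,5)·0.886^5·0.114^0 = 0.54597
Sum = 0.999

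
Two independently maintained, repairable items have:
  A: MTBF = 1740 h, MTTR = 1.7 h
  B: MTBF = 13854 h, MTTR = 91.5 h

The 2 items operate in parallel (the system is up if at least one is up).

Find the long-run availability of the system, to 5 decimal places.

A(A) = MTBF/(MTBF+MTTR) = 1740/(1740+1.7) = 0.999024
A(B) = MTBF/(MTBF+MTTR) = 13854/(13854+91.5) = 0.993439
Parallel availability: 1 − (1 − 0.999024)(1 − 0.993439) = 0.99999

0.99999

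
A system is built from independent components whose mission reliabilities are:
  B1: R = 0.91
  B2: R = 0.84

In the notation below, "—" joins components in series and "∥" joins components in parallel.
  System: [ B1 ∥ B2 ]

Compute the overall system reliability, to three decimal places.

0.986

Parallel (B1 and B2): 1 − (1 − 0.91000)(1 − 0.84000) = 0.986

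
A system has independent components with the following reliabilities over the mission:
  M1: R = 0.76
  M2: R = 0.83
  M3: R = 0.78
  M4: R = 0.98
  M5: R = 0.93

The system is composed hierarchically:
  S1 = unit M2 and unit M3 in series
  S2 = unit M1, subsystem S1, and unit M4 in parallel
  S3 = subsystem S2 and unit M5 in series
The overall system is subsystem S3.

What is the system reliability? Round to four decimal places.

0.9284

Series (M2 and M3): 0.830000 × 0.780000 = 0.647400
Parallel (M1, [0.647400], and M4): 1 − (1 − 0.760000)(1 − 0.647400)(1 − 0.980000) = 0.998308
Series ([0.998308] and M5): 0.998308 × 0.930000 = 0.9284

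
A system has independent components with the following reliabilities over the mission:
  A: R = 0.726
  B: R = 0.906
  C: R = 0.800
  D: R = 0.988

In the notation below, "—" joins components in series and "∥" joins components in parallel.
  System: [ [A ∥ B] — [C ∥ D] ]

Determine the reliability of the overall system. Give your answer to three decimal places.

0.972

Parallel (A and B): 1 − (1 − 0.72600)(1 − 0.90600) = 0.97424
Parallel (C and D): 1 − (1 − 0.80000)(1 − 0.98800) = 0.99760
Series ([0.97424] and [0.99760]): 0.97424 × 0.99760 = 0.972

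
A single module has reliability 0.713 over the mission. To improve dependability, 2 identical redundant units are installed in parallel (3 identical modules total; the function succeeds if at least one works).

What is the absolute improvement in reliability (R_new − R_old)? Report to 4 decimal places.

R_before = 0.713
R_after = 1 − (1 − 0.713)^3 = 0.9764
ΔR = 0.9764 − 0.713 = 0.2634

0.2634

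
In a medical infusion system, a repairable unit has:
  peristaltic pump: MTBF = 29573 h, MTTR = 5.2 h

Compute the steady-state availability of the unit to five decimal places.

A(peristaltic pump) = MTBF/(MTBF+MTTR) = 29573/(29573+5.2) = 0.99982

0.99982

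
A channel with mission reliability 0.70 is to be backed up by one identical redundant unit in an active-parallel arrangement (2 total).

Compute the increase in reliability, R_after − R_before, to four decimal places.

0.2100

R_before = 0.70
R_after = 1 − (1 − 0.70)^2 = 0.9100
ΔR = 0.9100 − 0.70 = 0.2100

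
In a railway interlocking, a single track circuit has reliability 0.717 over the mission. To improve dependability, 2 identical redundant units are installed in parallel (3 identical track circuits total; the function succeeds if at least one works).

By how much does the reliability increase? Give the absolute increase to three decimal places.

0.260

R_before = 0.717
R_after = 1 − (1 − 0.717)^3 = 0.977
ΔR = 0.977 − 0.717 = 0.260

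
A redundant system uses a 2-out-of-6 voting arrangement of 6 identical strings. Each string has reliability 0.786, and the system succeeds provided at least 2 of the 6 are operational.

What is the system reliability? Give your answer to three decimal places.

0.998

R = Σ_{i=2}^{6} C(6,i) p^i (1−p)^{6−i} with p = 0.786
C(6,2)·0.786^2·0.214^4 = 0.01944
C(6,3)·0.786^3·0.214^3 = 0.09518
C(6,4)·0.786^4·0.214^2 = 0.26219
C(6,5)·0.786^5·0.214^1 = 0.38519
C(6,6)·0.786^6·0.214^0 = 0.23580
Sum = 0.998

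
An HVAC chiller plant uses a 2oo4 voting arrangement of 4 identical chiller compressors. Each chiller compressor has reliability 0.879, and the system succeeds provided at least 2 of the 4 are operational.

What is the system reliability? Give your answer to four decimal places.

0.9936

R = Σ_{i=2}^{4} C(4,i) p^i (1−p)^{4−i} with p = 0.879
C(4,2)·0.879^2·0.121^2 = 0.067873
C(4,3)·0.879^3·0.121^1 = 0.328709
C(4,4)·0.879^4·0.121^0 = 0.596974
Sum = 0.9936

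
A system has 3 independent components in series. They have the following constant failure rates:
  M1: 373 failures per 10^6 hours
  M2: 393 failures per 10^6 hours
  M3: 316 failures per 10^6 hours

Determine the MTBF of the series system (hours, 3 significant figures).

924

Series of exponential components: λ_sys = Σ λ_i
λ_sys = 0.000373 + 0.000393 + 0.000316 = 1.0820e-03 /h
MTBF = 1 / λ_sys = 924 h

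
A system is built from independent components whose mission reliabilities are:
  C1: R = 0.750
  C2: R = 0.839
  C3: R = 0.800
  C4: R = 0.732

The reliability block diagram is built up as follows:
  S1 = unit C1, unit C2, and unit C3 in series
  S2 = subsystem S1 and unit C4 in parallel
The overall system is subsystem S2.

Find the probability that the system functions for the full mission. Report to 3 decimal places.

Series (C1, C2, and C3): 0.75000 × 0.83900 × 0.80000 = 0.50340
Parallel ([0.50340] and C4): 1 − (1 − 0.50340)(1 − 0.73200) = 0.867

0.867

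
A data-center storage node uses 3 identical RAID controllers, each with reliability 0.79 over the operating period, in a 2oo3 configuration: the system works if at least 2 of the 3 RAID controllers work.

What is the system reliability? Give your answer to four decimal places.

0.8862

R = Σ_{i=2}^{3} C(3,i) p^i (1−p)^{3−i} with p = 0.79
C(3,2)·0.79^2·0.21^1 = 0.393183
C(3,3)·0.79^3·0.21^0 = 0.493039
Sum = 0.8862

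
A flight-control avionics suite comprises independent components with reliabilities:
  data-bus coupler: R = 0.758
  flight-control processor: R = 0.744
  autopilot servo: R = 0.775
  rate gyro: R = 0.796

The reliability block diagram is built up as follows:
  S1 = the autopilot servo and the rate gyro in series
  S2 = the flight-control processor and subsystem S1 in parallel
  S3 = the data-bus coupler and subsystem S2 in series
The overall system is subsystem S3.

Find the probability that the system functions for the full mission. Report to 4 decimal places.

0.6837

Series (autopilot servo and rate gyro): 0.775000 × 0.796000 = 0.616900
Parallel (flight-control processor and [0.616900]): 1 − (1 − 0.744000)(1 − 0.616900) = 0.901926
Series (data-bus coupler and [0.901926]): 0.758000 × 0.901926 = 0.6837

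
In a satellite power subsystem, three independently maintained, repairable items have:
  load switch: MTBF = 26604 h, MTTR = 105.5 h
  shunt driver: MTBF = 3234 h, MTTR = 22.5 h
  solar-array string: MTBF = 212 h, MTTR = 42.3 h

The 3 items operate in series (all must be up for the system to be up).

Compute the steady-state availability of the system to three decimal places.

0.825

A(load switch) = MTBF/(MTBF+MTTR) = 26604/(26604+105.5) = 0.996050
A(shunt driver) = MTBF/(MTBF+MTTR) = 3234/(3234+22.5) = 0.993091
A(solar-array string) = MTBF/(MTBF+MTTR) = 212/(212+42.3) = 0.833661
Series availability: 0.996050 × 0.993091 × 0.833661 = 0.825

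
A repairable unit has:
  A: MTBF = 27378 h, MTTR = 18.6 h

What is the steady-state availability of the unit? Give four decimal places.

A(A) = MTBF/(MTBF+MTTR) = 27378/(27378+18.6) = 0.9993

0.9993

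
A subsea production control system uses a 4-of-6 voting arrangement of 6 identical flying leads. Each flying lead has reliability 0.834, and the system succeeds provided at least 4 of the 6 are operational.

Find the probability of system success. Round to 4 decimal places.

R = Σ_{i=4}^{6} C(6,i) p^i (1−p)^{6−i} with p = 0.834
C(6,4)·0.834^4·0.166^2 = 0.199973
C(6,5)·0.834^5·0.166^1 = 0.401874
C(6,6)·0.834^6·0.166^0 = 0.336509
Sum = 0.9384

0.9384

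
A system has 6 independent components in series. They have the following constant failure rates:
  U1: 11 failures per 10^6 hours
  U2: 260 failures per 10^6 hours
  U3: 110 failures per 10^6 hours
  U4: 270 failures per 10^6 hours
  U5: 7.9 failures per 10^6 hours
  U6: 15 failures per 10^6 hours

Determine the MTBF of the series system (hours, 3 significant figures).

Series of exponential components: λ_sys = Σ λ_i
λ_sys = 0.000011 + 0.00026 + 0.00011 + 0.00027 + 0.0000079 + 0.000015 = 6.7390e-04 /h
MTBF = 1 / λ_sys = 1480 h

1480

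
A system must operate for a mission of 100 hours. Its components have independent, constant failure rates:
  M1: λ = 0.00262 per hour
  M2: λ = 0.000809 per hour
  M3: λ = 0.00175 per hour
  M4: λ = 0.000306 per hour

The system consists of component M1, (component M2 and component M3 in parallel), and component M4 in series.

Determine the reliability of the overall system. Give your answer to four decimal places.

0.7370

R(M1) = exp(−0.00262 × 100) = 0.769511
R(M2) = exp(−0.000809 × 100) = 0.922286
R(M3) = exp(−0.00175 × 100) = 0.839457
R(M4) = exp(−0.000306 × 100) = 0.969863
Parallel (M2 and M3): 1 − (1 − 0.922286)(1 − 0.839457) = 0.987524
Series (M1, [0.987524], and M4): 0.769511 × 0.987524 × 0.969863 = 0.7370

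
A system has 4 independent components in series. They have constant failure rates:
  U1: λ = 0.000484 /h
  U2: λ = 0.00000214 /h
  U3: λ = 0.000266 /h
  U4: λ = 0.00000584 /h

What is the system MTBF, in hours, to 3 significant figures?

Series of exponential components: λ_sys = Σ λ_i
λ_sys = 0.000484 + 0.00000214 + 0.000266 + 0.00000584 = 7.5798e-04 /h
MTBF = 1 / λ_sys = 1320 h

1320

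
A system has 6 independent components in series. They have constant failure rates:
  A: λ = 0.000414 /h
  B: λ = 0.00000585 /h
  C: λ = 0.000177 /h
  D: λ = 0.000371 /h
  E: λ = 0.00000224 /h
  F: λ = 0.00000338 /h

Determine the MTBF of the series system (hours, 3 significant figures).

Series of exponential components: λ_sys = Σ λ_i
λ_sys = 0.000414 + 0.00000585 + 0.000177 + 0.000371 + 0.00000224 + 0.00000338 = 9.7347e-04 /h
MTBF = 1 / λ_sys = 1030 h

1030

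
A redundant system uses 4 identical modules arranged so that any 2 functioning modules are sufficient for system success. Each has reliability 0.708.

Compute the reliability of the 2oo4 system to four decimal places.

R = Σ_{i=2}^{4} C(4,i) p^i (1−p)^{4−i} with p = 0.708
C(4,2)·0.708^2·0.292^2 = 0.256439
C(4,3)·0.708^3·0.292^1 = 0.414517
C(4,4)·0.708^4·0.292^0 = 0.251266
Sum = 0.9222

0.9222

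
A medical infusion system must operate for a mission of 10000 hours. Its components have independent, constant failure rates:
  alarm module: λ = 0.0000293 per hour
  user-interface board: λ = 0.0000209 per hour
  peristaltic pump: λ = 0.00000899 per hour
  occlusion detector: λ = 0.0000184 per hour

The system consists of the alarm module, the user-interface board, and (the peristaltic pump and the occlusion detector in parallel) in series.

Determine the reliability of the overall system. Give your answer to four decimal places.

0.5966

R(alarm module) = exp(−0.0000293 × 10000) = 0.746022
R(user-interface board) = exp(−0.0000209 × 10000) = 0.811395
R(peristaltic pump) = exp(−0.00000899 × 10000) = 0.914023
R(occlusion detector) = exp(−0.0000184 × 10000) = 0.831936
Parallel (peristaltic pump and occlusion detector): 1 − (1 − 0.914023)(1 − 0.831936) = 0.985550
Series (alarm module, user-interface board, and [0.985550]): 0.746022 × 0.811395 × 0.985550 = 0.5966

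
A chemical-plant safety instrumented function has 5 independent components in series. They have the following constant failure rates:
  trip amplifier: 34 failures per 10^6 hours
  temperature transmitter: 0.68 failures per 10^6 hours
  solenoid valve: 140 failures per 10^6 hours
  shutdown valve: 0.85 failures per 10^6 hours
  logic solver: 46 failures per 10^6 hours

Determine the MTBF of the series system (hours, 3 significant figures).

4510

Series of exponential components: λ_sys = Σ λ_i
λ_sys = 0.000034 + 0.00000068 + 0.00014 + 0.00000085 + 0.000046 = 2.2153e-04 /h
MTBF = 1 / λ_sys = 4510 h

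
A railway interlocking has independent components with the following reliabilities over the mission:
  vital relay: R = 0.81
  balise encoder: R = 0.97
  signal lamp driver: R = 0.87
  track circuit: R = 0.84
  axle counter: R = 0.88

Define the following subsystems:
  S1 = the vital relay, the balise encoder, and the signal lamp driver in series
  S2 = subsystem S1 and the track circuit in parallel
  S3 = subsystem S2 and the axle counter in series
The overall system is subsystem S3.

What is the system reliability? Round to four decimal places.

Series (vital relay, balise encoder, and signal lamp driver): 0.810000 × 0.970000 × 0.870000 = 0.683559
Parallel ([0.683559] and track circuit): 1 − (1 − 0.683559)(1 − 0.840000) = 0.949369
Series ([0.949369] and axle counter): 0.949369 × 0.880000 = 0.8354

0.8354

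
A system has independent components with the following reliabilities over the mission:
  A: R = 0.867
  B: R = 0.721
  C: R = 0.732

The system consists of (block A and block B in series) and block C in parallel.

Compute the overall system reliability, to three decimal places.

Series (A and B): 0.86700 × 0.72100 = 0.62511
Parallel ([0.62511] and C): 1 − (1 − 0.62511)(1 − 0.73200) = 0.900

0.900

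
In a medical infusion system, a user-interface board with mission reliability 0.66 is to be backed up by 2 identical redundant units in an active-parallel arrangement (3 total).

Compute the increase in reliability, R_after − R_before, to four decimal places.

0.3007

R_before = 0.66
R_after = 1 − (1 − 0.66)^3 = 0.9607
ΔR = 0.9607 − 0.66 = 0.3007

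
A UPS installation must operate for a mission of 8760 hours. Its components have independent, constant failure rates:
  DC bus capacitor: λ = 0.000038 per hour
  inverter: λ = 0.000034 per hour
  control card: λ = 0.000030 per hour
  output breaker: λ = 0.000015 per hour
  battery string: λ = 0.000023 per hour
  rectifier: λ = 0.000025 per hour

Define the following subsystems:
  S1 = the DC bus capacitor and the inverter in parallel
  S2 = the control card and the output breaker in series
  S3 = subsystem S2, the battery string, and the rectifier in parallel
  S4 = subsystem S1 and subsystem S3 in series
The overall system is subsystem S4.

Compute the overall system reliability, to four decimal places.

0.9162

R(DC bus capacitor) = exp(−0.000038 × 8760) = 0.716856
R(inverter) = exp(−0.000034 × 8760) = 0.742420
R(control card) = exp(−0.000030 × 8760) = 0.768896
R(output breaker) = exp(−0.000015 × 8760) = 0.876867
R(battery string) = exp(−0.000023 × 8760) = 0.817520
R(rectifier) = exp(−0.000025 × 8760) = 0.803322
Parallel (DC bus capacitor and inverter): 1 − (1 − 0.716856)(1 − 0.742420) = 0.927068
Series (control card and output breaker): 0.768896 × 0.876867 = 0.674220
Parallel ([0.674220], battery string, and rectifier): 1 − (1 − 0.674220)(1 − 0.817520)(1 − 0.803322) = 0.988308
Series ([0.927068] and [0.988308]): 0.927068 × 0.988308 = 0.9162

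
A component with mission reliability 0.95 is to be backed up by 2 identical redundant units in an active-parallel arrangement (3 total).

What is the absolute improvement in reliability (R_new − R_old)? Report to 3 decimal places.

R_before = 0.95
R_after = 1 − (1 − 0.95)^3 = 1.000
ΔR = 1.000 − 0.95 = 0.050

0.050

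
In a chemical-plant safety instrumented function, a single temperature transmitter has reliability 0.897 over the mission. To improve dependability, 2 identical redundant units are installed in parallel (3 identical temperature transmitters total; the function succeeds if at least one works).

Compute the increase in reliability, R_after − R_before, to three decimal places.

R_before = 0.897
R_after = 1 − (1 − 0.897)^3 = 0.999
ΔR = 0.999 − 0.897 = 0.102

0.102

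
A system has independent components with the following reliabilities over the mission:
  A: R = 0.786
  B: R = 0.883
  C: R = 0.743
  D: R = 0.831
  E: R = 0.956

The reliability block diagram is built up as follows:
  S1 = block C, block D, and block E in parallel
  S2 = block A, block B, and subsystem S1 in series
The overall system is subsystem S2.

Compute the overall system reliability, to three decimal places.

0.693

Parallel (C, D, and E): 1 − (1 − 0.74300)(1 − 0.83100)(1 − 0.95600) = 0.99809
Series (A, B, and [0.99809]): 0.78600 × 0.88300 × 0.99809 = 0.693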